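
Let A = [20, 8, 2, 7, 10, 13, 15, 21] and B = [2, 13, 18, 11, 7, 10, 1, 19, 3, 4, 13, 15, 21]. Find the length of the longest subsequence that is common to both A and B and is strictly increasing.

A longest common strictly increasing subsequence is 2, 7, 10, 13, 15, 21 (length 6); it appears in order in both A and B, and no longer such subsequence exists.

6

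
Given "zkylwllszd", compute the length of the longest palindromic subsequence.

5

One longest palindromic subsequence is zlllz (positions 1,4,6,7,9); it reads the same forward and backward, and the interval DP gives dp[1][10] = 5.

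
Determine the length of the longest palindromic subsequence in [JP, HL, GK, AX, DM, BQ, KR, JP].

One longest palindromic subsequence is JP KR JP (positions 1,7,8); it reads the same forward and backward, and the interval DP gives dp[1][8] = 3.

3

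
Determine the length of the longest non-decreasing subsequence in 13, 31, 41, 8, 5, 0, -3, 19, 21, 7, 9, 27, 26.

4

Scanning left to right, the best length ending at each element is: 13→1, 31→2, 41→3, 8→1, 5→1, 0→1, -3→1, 19→2, 21→3, 7→2, 9→3, 27→4, 26→4.
So the longest non-decreasing subsequence has length 4, e.g. 13, 19, 21, 27.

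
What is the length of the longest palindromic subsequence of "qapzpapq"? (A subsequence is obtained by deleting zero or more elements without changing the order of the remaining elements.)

7

One longest palindromic subsequence is qapzpaq (positions 1,2,3,4,5,6,8); it reads the same forward and backward, and the interval DP gives dp[1][8] = 7.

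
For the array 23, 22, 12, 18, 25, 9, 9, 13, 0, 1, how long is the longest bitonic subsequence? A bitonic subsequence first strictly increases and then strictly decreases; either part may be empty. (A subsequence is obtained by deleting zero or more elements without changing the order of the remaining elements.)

One longest bitonic subsequence is 23, 22, 18, 13, 1 (positions 1,2,4,8,10): it rises to 23 then falls. Length 5 is optimal.

5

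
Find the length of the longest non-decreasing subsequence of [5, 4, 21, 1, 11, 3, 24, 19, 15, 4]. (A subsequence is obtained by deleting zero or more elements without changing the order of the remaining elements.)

3

Let dp[i] be the longest non-decreasing subsequence ending at position i. Then dp = [1, 1, 2, 1, 2, 2, 3, 3, 3, 3].
The maximum is 3; one witness is 5, 21, 24 at positions 1,3,7.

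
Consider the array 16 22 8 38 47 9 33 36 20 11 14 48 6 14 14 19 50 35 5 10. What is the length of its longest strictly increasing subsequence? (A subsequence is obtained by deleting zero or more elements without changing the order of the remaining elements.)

6

One longest increasing subsequence is 16, 22, 38, 47, 48, 50 (positions 1,2,4,5,12,17), of length 6; no longer one exists.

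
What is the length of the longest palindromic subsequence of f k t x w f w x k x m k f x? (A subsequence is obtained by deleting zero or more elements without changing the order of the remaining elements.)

9

One longest palindromic subsequence is fkxwfwxkf (positions 1,2,4,5,6,7,10,12,13); it reads the same forward and backward, and the interval DP gives dp[1][14] = 9.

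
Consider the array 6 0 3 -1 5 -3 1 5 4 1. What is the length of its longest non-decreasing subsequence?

Scanning left to right, the best length ending at each element is: 6→1, 0→1, 3→2, -1→1, 5→3, -3→1, 1→2, 5→4, 4→3, 1→3.
So the longest non-decreasing subsequence has length 4, e.g. 0, 3, 5, 5.

4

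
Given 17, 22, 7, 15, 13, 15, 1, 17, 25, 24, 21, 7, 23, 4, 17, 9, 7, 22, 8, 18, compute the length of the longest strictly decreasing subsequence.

Let dp[i] be the longest decreasing subsequence ending at position i. Then dp = [1, 1, 2, 2, 3, 2, 4, 2, 1, 2, 3, 4, 3, 5, 4, 5, 6, 4, 6, 5].
The maximum is 6; one witness is 25, 24, 21, 17, 9, 7 at positions 9,10,11,15,16,17.

6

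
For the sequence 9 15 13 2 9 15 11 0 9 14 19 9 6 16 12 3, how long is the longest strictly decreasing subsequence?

One longest decreasing subsequence is 15, 13, 11, 9, 6, 3 (positions 2,3,7,9,13,16), of length 6; no longer one exists.

6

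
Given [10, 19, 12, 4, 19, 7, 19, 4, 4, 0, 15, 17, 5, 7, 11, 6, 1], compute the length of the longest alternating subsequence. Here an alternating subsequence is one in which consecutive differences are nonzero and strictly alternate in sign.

A longest alternating subsequence is 10, 19, 12, 19, 7, 19, 4, 15, 5, 7, 6 (positions 1,2,3,5,6,7,8,11,13,14,16); its 10 consecutive differences strictly alternate in sign, and length 11 is optimal.

11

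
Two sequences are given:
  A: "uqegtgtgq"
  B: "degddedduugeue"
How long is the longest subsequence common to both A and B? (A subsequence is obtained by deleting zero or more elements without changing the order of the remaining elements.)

3

Backtracking the LCS table gives one alignment: e (A3,B2) → g (A4,B3) → g (A6,B11).
So the longest common subsequence has length 3.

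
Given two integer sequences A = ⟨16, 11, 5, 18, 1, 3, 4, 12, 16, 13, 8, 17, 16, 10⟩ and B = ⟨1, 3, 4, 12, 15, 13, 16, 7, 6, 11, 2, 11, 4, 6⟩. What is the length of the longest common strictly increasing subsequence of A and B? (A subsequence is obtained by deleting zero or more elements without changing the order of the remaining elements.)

6

A longest common strictly increasing subsequence is 1, 3, 4, 12, 13, 16 (length 6); it appears in order in both A and B, and no longer such subsequence exists.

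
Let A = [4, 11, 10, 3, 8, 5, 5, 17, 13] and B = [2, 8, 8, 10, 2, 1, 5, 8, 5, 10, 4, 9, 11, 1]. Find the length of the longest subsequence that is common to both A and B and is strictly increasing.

For each value that appears in both, track the longest common increasing run ending there.
The best achievable length is 2; one witness is 4, 11 (A-positions 1,2, B-positions 11,13).

2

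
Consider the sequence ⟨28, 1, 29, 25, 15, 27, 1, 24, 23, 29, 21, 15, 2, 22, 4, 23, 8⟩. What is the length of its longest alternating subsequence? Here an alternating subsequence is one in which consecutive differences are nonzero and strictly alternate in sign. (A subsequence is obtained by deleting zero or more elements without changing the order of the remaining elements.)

Track the best alternating length ending on an up-step vs a down-step at each position: up/down = 1/1, 1/2, 3/1, 3/4, 3/4, 5/4, 1/6, 7/6, 7/8, 9/1, 7/10, 7/10, 7/10, 11/10, 11/12, 13/10, 13/14.
The maximum over both is 14; one such subsequence is 28, 1, 29, 25, 27, 1, 24, 23, 29, 21, 22, 4, 23, 8.

14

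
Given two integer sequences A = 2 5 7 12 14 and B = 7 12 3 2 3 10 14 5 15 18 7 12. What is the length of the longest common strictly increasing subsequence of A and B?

A longest common strictly increasing subsequence is 2, 5, 7, 12 (length 4); it appears in order in both A and B, and no longer such subsequence exists.

4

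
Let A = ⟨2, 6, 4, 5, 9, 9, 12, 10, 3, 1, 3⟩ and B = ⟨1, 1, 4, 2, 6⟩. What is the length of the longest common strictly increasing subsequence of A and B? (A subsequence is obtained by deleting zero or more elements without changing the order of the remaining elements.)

For each value that appears in both, track the longest common increasing run ending there.
The best achievable length is 2; one witness is 2, 6 (A-positions 1,2, B-positions 4,5).

2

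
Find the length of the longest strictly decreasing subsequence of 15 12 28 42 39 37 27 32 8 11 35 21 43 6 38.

Let dp[i] be the longest decreasing subsequence ending at position i. Then dp = [1, 2, 1, 1, 2, 3, 4, 4, 5, 5, 4, 5, 1, 6, 3].
The maximum is 6; one witness is 42, 39, 37, 27, 8, 6 at positions 4,5,6,7,9,14.

6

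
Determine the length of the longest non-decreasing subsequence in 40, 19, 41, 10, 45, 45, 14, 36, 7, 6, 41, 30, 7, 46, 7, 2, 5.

Let dp[i] be the longest non-decreasing subsequence ending at position i. Then dp = [1, 1, 2, 1, 3, 4, 2, 3, 1, 1, 4, 3, 2, 5, 3, 1, 2].
The maximum is 5; one witness is 40, 41, 45, 45, 46 at positions 1,3,5,6,14.

5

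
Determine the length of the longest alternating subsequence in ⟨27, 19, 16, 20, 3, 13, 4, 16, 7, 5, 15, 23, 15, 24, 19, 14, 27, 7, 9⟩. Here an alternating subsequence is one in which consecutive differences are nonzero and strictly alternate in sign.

A longest alternating subsequence is 27, 19, 20, 3, 13, 4, 16, 7, 23, 15, 24, 19, 27, 7, 9 (positions 1,2,4,5,6,7,8,9,12,13,14,15,17,18,19); its 14 consecutive differences strictly alternate in sign, and length 15 is optimal.

15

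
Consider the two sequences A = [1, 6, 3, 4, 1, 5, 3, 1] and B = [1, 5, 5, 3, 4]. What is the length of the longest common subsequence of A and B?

A longest common subsequence is 1, 3, 4 (length 3); the LCS DP confirms no longer common subsequence exists.

3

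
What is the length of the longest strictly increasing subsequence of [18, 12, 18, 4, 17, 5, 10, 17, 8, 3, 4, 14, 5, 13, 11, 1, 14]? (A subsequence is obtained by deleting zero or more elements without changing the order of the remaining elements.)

5

Let dp[i] be the longest increasing subsequence ending at position i. Then dp = [1, 1, 2, 1, 2, 2, 3, 4, 3, 1, 2, 4, 3, 4, 4, 1, 5].
The maximum is 5; one witness is 4, 5, 10, 13, 14 at positions 4,6,7,14,17.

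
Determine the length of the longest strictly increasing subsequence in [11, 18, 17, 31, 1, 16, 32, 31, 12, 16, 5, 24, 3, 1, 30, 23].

5

One longest increasing subsequence is 11, 12, 16, 24, 30 (positions 1,9,10,12,15), of length 5; no longer one exists.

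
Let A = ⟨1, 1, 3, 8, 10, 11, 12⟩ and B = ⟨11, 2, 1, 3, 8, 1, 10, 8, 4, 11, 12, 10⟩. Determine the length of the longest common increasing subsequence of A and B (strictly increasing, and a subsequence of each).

A longest common strictly increasing subsequence is 1, 3, 8, 10, 11, 12 (length 6); it appears in order in both A and B, and no longer such subsequence exists.

6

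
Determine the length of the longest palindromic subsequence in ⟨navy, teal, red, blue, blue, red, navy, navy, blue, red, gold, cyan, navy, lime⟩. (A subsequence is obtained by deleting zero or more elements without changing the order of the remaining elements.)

8

One longest palindromic subsequence is navy red blue navy navy blue red navy (positions 1,3,4,7,8,9,10,13); it reads the same forward and backward, and the interval DP gives dp[1][14] = 8.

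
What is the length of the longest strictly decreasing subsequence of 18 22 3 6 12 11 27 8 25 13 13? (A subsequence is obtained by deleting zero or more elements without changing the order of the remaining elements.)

4

One longest decreasing subsequence is 18, 12, 11, 8 (positions 1,5,6,8), of length 4; no longer one exists.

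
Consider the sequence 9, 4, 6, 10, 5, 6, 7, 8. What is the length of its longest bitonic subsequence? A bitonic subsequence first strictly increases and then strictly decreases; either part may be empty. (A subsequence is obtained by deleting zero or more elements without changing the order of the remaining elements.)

One longest bitonic subsequence is 4, 5, 6, 7, 8 (positions 2,5,6,7,8): it rises to 8 then falls. Length 5 is optimal.

5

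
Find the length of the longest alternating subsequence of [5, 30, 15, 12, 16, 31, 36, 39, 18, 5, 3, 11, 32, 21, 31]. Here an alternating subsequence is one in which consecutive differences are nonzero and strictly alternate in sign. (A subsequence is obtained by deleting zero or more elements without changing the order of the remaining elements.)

8

Track the best alternating length ending on an up-step vs a down-step at each position: up/down = 1/1, 2/1, 2/3, 2/3, 4/3, 4/1, 4/1, 4/1, 4/5, 1/5, 1/5, 6/5, 6/5, 6/7, 8/7.
The maximum over both is 8; one such subsequence is 5, 30, 15, 31, 18, 32, 21, 31.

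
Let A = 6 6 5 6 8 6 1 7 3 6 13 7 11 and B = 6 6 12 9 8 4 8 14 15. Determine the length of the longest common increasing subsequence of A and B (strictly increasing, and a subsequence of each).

For each value that appears in both, track the longest common increasing run ending there.
The best achievable length is 2; one witness is 6, 8 (A-positions 1,5, B-positions 1,5).

2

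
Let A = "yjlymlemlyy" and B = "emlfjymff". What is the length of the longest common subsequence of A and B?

4

A longest common subsequence is emly (length 4); the LCS DP confirms no longer common subsequence exists.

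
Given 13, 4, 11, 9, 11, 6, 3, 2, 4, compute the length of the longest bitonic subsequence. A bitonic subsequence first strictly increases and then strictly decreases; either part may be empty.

Let inc[i] be the LIS ending at i and dec[i] the longest strictly decreasing subsequence starting at i. inc = [1, 1, 2, 2, 3, 2, 1, 1, 2], dec = [6, 3, 5, 4, 4, 3, 2, 1, 1].
max_i inc[i]+dec[i]−1 = 6, with one witness 13, 11, 9, 6, 3, 2.

6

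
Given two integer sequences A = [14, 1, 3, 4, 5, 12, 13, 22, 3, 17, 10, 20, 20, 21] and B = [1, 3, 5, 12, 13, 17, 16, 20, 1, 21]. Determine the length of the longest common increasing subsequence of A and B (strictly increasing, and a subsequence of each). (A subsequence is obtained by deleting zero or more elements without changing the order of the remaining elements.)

8

For each value that appears in both, track the longest common increasing run ending there.
The best achievable length is 8; one witness is 1, 3, 5, 12, 13, 17, 20, 21 (A-positions 2,3,5,6,7,10,12,14, B-positions 1,2,3,4,5,6,8,10).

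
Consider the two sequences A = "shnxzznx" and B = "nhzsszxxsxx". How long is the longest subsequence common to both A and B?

Backtracking the LCS table gives one alignment: h (A2,B2) → z (A5,B3) → z (A6,B6) → x (A8,B11).
So the longest common subsequence has length 4.

4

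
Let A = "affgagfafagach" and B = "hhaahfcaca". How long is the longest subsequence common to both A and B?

5

A longest common subsequence is aafaa (length 5); the LCS DP confirms no longer common subsequence exists.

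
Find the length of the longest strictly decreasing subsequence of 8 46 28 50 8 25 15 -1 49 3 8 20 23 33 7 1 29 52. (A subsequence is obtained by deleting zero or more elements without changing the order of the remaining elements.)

7

Scanning left to right, the best length ending at each element is: 8→1, 46→1, 28→2, 50→1, 8→3, 25→3, 15→4, -1→5, 49→2, 3→5, 8→5, 20→4, 23→4, 33→3, 7→6, 1→7, 29→4, 52→1.
So the longest decreasing subsequence has length 7, e.g. 46, 28, 25, 15, 8, 7, 1.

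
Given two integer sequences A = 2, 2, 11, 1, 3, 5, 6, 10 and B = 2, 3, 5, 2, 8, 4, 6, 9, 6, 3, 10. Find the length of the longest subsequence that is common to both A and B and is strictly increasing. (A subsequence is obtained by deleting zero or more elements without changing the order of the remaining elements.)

5

For each value that appears in both, track the longest common increasing run ending there.
The best achievable length is 5; one witness is 2, 3, 5, 6, 10 (A-positions 1,5,6,7,8, B-positions 1,2,3,7,11).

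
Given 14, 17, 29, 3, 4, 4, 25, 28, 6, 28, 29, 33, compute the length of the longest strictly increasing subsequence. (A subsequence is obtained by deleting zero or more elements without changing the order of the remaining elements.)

Let dp[i] be the longest increasing subsequence ending at position i. Then dp = [1, 2, 3, 1, 2, 2, 3, 4, 3, 4, 5, 6].
The maximum is 6; one witness is 14, 17, 25, 28, 29, 33 at positions 1,2,7,8,11,12.

6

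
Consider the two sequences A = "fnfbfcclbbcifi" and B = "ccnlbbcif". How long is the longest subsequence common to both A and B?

8

Backtracking the LCS table gives one alignment: c (A6,B1) → c (A7,B2) → l (A8,B4) → b (A9,B5) → b (A10,B6) → c (A11,B7) → i (A12,B8) → f (A13,B9).
So the longest common subsequence has length 8.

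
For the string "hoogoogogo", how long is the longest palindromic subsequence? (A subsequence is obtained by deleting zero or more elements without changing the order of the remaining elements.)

Using dp[i][j] = 2 + dp[i+1][j−1] if the ends match, else max(dp[i+1][j], dp[i][j−1]):
dp[1][10] = 8. A witness is oogoogoo at positions 2,3,4,5,6,7,8,10.

8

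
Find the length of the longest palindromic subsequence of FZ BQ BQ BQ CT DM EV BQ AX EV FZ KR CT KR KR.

6

One longest palindromic subsequence is FZ BQ BQ BQ BQ FZ (positions 1,2,3,4,8,11); it reads the same forward and backward, and the interval DP gives dp[1][15] = 6.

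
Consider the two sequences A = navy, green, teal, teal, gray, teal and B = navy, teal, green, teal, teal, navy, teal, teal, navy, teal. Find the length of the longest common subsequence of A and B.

Backtracking the LCS table gives one alignment: navy (A1,B1) → green (A2,B3) → teal (A3,B7) → teal (A4,B8) → teal (A6,B10).
So the longest common subsequence has length 5.

5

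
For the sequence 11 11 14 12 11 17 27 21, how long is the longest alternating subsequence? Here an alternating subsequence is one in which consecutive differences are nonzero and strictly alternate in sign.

5

A longest alternating subsequence is 11, 14, 12, 27, 21 (positions 1,3,4,7,8); its 4 consecutive differences strictly alternate in sign, and length 5 is optimal.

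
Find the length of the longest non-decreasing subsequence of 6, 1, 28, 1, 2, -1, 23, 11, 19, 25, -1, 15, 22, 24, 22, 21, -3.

7

Scanning left to right, the best length ending at each element is: 6→1, 1→1, 28→2, 1→2, 2→3, -1→1, 23→4, 11→4, 19→5, 25→6, -1→2, 15→5, 22→6, 24→7, 22→7, 21→6, -3→1.
So the longest non-decreasing subsequence has length 7, e.g. 1, 1, 2, 11, 19, 22, 24.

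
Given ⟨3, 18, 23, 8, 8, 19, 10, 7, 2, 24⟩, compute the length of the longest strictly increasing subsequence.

4

One longest increasing subsequence is 3, 18, 23, 24 (positions 1,2,3,10), of length 4; no longer one exists.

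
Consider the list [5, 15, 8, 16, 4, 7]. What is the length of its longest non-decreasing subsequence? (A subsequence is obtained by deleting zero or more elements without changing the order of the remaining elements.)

3

Let dp[i] be the longest non-decreasing subsequence ending at position i. Then dp = [1, 2, 2, 3, 1, 2].
The maximum is 3; one witness is 5, 15, 16 at positions 1,2,4.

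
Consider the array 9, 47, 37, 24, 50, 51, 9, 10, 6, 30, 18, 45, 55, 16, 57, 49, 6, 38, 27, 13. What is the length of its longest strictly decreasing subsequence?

6

Let dp[i] be the longest decreasing subsequence ending at position i. Then dp = [1, 1, 2, 3, 1, 1, 4, 4, 5, 3, 4, 2, 1, 5, 1, 2, 6, 3, 4, 6].
The maximum is 6; one witness is 47, 37, 24, 18, 16, 6 at positions 2,3,4,11,14,17.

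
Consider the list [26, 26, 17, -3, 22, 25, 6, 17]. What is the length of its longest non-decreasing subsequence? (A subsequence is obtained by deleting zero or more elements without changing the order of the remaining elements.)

3

Let dp[i] be the longest non-decreasing subsequence ending at position i. Then dp = [1, 2, 1, 1, 2, 3, 2, 3].
The maximum is 3; one witness is 17, 22, 25 at positions 3,5,6.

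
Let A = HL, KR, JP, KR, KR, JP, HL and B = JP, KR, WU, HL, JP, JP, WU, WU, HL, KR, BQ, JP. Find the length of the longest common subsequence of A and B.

Backtracking the LCS table gives one alignment: HL (A1,B4) → JP (A3,B6) → KR (A4,B10) → JP (A6,B12).
So the longest common subsequence has length 4.

4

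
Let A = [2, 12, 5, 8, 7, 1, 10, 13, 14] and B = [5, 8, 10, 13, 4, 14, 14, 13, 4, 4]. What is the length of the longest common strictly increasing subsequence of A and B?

For each value that appears in both, track the longest common increasing run ending there.
The best achievable length is 5; one witness is 5, 8, 10, 13, 14 (A-positions 3,4,7,8,9, B-positions 1,2,3,4,6).

5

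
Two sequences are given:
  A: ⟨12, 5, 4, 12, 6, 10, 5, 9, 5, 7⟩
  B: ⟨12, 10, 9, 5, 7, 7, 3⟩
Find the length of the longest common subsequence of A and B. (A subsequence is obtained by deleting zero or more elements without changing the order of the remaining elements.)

5

Backtracking the LCS table gives one alignment: 12 (A4,B1) → 10 (A6,B2) → 9 (A8,B3) → 5 (A9,B4) → 7 (A10,B6).
So the longest common subsequence has length 5.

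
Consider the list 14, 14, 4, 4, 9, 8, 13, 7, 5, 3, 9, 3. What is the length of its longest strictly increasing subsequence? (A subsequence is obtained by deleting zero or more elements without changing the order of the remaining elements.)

3

One longest increasing subsequence is 4, 9, 13 (positions 3,5,7), of length 3; no longer one exists.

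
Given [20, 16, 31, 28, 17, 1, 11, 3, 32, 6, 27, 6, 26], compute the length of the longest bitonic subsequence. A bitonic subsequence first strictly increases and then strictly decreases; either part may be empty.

6

Let inc[i] be the LIS ending at i and dec[i] the longest strictly decreasing subsequence starting at i. inc = [1, 1, 2, 2, 2, 1, 2, 2, 3, 3, 4, 3, 4], dec = [4, 3, 5, 4, 3, 1, 2, 1, 3, 1, 2, 1, 1].
max_i inc[i]+dec[i]−1 = 6, with one witness 20, 31, 28, 17, 11, 6.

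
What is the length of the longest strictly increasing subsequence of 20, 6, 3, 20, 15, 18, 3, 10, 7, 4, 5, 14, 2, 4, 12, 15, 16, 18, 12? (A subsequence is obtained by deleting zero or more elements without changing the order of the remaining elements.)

7

Scanning left to right, the best length ending at each element is: 20→1, 6→1, 3→1, 20→2, 15→2, 18→3, 3→1, 10→2, 7→2, 4→2, 5→3, 14→4, 2→1, 4→2, 12→4, 15→5, 16→6, 18→7, 12→4.
So the longest increasing subsequence has length 7, e.g. 3, 4, 5, 14, 15, 16, 18.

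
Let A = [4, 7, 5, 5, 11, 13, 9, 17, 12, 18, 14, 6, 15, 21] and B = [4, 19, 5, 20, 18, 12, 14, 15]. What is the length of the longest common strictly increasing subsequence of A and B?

A longest common strictly increasing subsequence is 4, 5, 12, 14, 15 (length 5); it appears in order in both A and B, and no longer such subsequence exists.

5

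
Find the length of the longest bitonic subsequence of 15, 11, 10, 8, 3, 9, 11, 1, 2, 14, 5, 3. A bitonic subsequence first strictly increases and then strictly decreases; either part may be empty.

One longest bitonic subsequence is 15, 11, 10, 9, 5, 3 (positions 1,2,3,6,11,12): it rises to 15 then falls. Length 6 is optimal.

6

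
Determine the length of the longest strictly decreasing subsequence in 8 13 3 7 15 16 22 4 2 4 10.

4

Scanning left to right, the best length ending at each element is: 8→1, 13→1, 3→2, 7→2, 15→1, 16→1, 22→1, 4→3, 2→4, 4→3, 10→2.
So the longest decreasing subsequence has length 4, e.g. 8, 7, 4, 2.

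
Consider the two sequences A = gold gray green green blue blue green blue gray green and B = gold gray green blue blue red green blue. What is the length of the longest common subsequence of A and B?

Backtracking the LCS table gives one alignment: gold (A1,B1) → gray (A2,B2) → green (A4,B3) → blue (A5,B4) → blue (A6,B5) → green (A7,B7) → blue (A8,B8).
So the longest common subsequence has length 7.

7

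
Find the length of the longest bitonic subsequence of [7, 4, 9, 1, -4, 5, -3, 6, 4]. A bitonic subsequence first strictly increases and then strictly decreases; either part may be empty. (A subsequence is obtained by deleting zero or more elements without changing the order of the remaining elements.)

4

One longest bitonic subsequence is 7, 4, 1, -3 (positions 1,2,4,7): it rises to 7 then falls. Length 4 is optimal.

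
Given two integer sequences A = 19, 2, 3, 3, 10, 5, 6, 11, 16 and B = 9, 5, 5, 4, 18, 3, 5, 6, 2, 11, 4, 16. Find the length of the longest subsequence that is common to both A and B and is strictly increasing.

For each value that appears in both, track the longest common increasing run ending there.
The best achievable length is 5; one witness is 3, 5, 6, 11, 16 (A-positions 3,6,7,8,9, B-positions 6,7,8,10,12).

5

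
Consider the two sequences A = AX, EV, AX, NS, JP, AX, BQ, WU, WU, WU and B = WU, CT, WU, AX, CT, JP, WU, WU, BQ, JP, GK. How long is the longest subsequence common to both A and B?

4

Backtracking the LCS table gives one alignment: AX (A1,B4) → JP (A5,B6) → WU (A8,B7) → WU (A9,B8).
So the longest common subsequence has length 4.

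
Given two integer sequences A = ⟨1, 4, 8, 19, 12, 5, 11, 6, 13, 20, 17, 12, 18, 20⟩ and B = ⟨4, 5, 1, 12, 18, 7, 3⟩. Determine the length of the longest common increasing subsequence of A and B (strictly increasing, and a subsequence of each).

4

For each value that appears in both, track the longest common increasing run ending there.
The best achievable length is 4; one witness is 4, 5, 12, 18 (A-positions 2,6,12,13, B-positions 1,2,4,5).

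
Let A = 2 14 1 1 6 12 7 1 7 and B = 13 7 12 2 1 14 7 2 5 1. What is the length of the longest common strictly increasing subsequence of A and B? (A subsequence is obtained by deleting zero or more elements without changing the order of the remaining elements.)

For each value that appears in both, track the longest common increasing run ending there.
The best achievable length is 2; one witness is 2, 14 (A-positions 1,2, B-positions 4,6).

2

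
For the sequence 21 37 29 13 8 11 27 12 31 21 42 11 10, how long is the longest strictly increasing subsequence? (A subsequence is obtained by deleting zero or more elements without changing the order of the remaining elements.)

5

Scanning left to right, the best length ending at each element is: 21→1, 37→2, 29→2, 13→1, 8→1, 11→2, 27→3, 12→3, 31→4, 21→4, 42→5, 11→2, 10→2.
So the longest increasing subsequence has length 5, e.g. 8, 11, 27, 31, 42.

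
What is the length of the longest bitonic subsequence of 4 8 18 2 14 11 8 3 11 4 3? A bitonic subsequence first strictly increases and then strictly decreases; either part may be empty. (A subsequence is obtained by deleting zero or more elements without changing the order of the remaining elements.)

8

Let inc[i] be the LIS ending at i and dec[i] the longest strictly decreasing subsequence starting at i. inc = [1, 2, 3, 1, 3, 3, 2, 2, 3, 3, 2], dec = [2, 3, 6, 1, 5, 4, 3, 1, 3, 2, 1].
max_i inc[i]+dec[i]−1 = 8, with one witness 4, 8, 18, 14, 11, 8, 4, 3.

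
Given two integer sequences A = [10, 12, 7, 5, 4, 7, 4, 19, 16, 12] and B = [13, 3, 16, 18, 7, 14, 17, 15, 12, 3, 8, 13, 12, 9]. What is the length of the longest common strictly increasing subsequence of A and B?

2

For each value that appears in both, track the longest common increasing run ending there.
The best achievable length is 2; one witness is 7, 12 (A-positions 3,10, B-positions 5,9).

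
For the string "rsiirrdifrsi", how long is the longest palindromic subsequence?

6

Using dp[i][j] = 2 + dp[i+1][j−1] if the ends match, else max(dp[i+1][j], dp[i][j−1]):
dp[1][12] = 6. A witness is iirrii at positions 3,4,5,6,8,12.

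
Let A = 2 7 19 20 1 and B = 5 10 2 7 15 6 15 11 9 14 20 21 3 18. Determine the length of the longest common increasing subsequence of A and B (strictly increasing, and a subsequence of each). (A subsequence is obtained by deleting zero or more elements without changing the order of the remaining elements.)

For each value that appears in both, track the longest common increasing run ending there.
The best achievable length is 3; one witness is 2, 7, 20 (A-positions 1,2,4, B-positions 3,4,11).

3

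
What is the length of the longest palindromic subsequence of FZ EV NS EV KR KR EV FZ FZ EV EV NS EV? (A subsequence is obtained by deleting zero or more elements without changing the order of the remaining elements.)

10

One longest palindromic subsequence is EV NS EV EV FZ FZ EV EV NS EV (positions 2,3,4,7,8,9,10,11,12,13); it reads the same forward and backward, and the interval DP gives dp[1][13] = 10.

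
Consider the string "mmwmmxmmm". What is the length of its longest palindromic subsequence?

7

Using dp[i][j] = 2 + dp[i+1][j−1] if the ends match, else max(dp[i+1][j], dp[i][j−1]):
dp[1][9] = 7. A witness is mmmxmmm at positions 1,2,4,6,7,8,9.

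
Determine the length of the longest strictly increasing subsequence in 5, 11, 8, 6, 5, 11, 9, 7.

3

Let dp[i] be the longest increasing subsequence ending at position i. Then dp = [1, 2, 2, 2, 1, 3, 3, 3].
The maximum is 3; one witness is 5, 8, 11 at positions 1,3,6.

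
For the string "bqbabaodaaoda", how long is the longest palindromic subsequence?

Using dp[i][j] = 2 + dp[i+1][j−1] if the ends match, else max(dp[i+1][j], dp[i][j−1]):
dp[1][13] = 6. A witness is adaada at positions 4,8,9,10,12,13.

6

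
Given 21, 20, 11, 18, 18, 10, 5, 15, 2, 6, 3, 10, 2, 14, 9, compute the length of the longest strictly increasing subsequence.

Let dp[i] be the longest increasing subsequence ending at position i. Then dp = [1, 1, 1, 2, 2, 1, 1, 2, 1, 2, 2, 3, 1, 4, 3].
The maximum is 4; one witness is 5, 6, 10, 14 at positions 7,10,12,14.

4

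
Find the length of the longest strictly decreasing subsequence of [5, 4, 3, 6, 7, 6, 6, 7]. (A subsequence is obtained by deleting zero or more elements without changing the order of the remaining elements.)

Let dp[i] be the longest decreasing subsequence ending at position i. Then dp = [1, 2, 3, 1, 1, 2, 2, 1].
The maximum is 3; one witness is 5, 4, 3 at positions 1,2,3.

3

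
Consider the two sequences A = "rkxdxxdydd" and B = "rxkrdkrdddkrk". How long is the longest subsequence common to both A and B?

A longest common subsequence is rkdddd (length 6); the LCS DP confirms no longer common subsequence exists.

6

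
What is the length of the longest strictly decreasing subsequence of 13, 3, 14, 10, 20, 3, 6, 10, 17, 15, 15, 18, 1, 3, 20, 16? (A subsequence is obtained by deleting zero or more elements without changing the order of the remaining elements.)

Let dp[i] be the longest decreasing subsequence ending at position i. Then dp = [1, 2, 1, 2, 1, 3, 3, 2, 2, 3, 3, 2, 4, 4, 1, 3].
The maximum is 4; one witness is 13, 10, 3, 1 at positions 1,4,6,13.

4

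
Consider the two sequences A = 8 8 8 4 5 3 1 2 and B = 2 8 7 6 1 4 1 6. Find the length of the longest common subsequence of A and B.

Backtracking the LCS table gives one alignment: 8 (A1,B2) → 4 (A4,B6) → 1 (A7,B7).
So the longest common subsequence has length 3.

3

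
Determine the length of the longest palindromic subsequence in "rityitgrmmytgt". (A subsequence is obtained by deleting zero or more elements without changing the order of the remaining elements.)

One longest palindromic subsequence is tgmmgt (positions 3,7,9,10,13,14); it reads the same forward and backward, and the interval DP gives dp[1][14] = 6.

6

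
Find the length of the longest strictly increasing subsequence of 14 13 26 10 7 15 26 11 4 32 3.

One longest increasing subsequence is 14, 15, 26, 32 (positions 1,6,7,10), of length 4; no longer one exists.

4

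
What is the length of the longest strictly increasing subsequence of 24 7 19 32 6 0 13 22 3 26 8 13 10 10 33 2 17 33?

6

Let dp[i] be the longest increasing subsequence ending at position i. Then dp = [1, 1, 2, 3, 1, 1, 2, 3, 2, 4, 3, 4, 4, 4, 5, 2, 5, 6].
The maximum is 6; one witness is 0, 3, 8, 13, 17, 33 at positions 6,9,11,12,17,18.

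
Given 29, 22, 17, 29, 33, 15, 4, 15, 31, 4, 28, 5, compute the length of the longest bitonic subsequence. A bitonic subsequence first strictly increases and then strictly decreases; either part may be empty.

One longest bitonic subsequence is 22, 29, 33, 31, 28, 5 (positions 2,4,5,9,11,12): it rises to 33 then falls. Length 6 is optimal.

6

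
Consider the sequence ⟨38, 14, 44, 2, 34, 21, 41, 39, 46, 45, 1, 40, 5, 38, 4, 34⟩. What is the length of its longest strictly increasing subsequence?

Let dp[i] be the longest increasing subsequence ending at position i. Then dp = [1, 1, 2, 1, 2, 2, 3, 3, 4, 4, 1, 4, 2, 3, 2, 3].
The maximum is 4; one witness is 14, 34, 41, 46 at positions 2,5,7,9.

4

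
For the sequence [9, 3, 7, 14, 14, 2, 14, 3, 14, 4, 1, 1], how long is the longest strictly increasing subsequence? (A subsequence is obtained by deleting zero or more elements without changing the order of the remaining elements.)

Let dp[i] be the longest increasing subsequence ending at position i. Then dp = [1, 1, 2, 3, 3, 1, 3, 2, 3, 3, 1, 1].
The maximum is 3; one witness is 3, 7, 14 at positions 2,3,4.

3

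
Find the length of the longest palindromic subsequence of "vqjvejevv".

7

Using dp[i][j] = 2 + dp[i+1][j−1] if the ends match, else max(dp[i+1][j], dp[i][j−1]):
dp[1][9] = 7. A witness is vvejevv at positions 1,4,5,6,7,8,9.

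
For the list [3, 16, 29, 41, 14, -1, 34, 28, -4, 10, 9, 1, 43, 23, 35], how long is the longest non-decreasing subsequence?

One longest non-decreasing subsequence is 3, 16, 29, 41, 43 (positions 1,2,3,4,13), of length 5; no longer one exists.

5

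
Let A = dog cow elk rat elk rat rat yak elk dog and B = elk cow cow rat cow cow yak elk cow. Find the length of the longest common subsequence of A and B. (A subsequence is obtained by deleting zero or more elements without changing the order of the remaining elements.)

4

Backtracking the LCS table gives one alignment: cow (A2,B3) → rat (A4,B4) → yak (A8,B7) → elk (A9,B8).
So the longest common subsequence has length 4.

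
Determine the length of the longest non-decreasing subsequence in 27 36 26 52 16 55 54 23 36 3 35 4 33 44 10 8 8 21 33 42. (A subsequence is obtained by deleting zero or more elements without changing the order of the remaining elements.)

Let dp[i] be the longest non-decreasing subsequence ending at position i. Then dp = [1, 2, 1, 3, 1, 4, 4, 2, 3, 1, 3, 2, 3, 4, 3, 3, 4, 5, 6, 7].
The maximum is 7; one witness is 3, 4, 8, 8, 21, 33, 42 at positions 10,12,16,17,18,19,20.

7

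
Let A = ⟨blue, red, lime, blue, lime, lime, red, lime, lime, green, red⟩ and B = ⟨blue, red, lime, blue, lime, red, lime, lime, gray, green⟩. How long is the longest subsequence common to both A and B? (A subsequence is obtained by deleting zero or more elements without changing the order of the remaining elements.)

Backtracking the LCS table gives one alignment: blue (A1,B1) → red (A2,B2) → lime (A3,B3) → blue (A4,B4) → lime (A6,B5) → red (A7,B6) → lime (A8,B7) → lime (A9,B8) → green (A10,B10).
So the longest common subsequence has length 9.

9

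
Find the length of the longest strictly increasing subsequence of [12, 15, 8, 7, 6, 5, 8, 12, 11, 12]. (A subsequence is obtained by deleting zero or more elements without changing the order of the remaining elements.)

Let dp[i] be the longest increasing subsequence ending at position i. Then dp = [1, 2, 1, 1, 1, 1, 2, 3, 3, 4].
The maximum is 4; one witness is 7, 8, 11, 12 at positions 4,7,9,10.

4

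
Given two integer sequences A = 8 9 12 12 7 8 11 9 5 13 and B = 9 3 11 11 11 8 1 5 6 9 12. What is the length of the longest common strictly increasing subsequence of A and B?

3

For each value that appears in both, track the longest common increasing run ending there.
The best achievable length is 3; one witness is 8, 9, 12 (A-positions 1,2,3, B-positions 6,10,11).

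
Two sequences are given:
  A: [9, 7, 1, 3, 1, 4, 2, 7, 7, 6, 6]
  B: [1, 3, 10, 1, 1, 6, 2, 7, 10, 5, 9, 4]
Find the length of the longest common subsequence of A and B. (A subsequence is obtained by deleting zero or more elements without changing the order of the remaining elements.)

5

Backtracking the LCS table gives one alignment: 1 (A3,B1) → 3 (A4,B2) → 1 (A5,B5) → 2 (A7,B7) → 7 (A8,B8).
So the longest common subsequence has length 5.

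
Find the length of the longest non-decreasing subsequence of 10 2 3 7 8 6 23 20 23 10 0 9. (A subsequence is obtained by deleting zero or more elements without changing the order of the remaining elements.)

6

Scanning left to right, the best length ending at each element is: 10→1, 2→1, 3→2, 7→3, 8→4, 6→3, 23→5, 20→5, 23→6, 10→5, 0→1, 9→5.
So the longest non-decreasing subsequence has length 6, e.g. 2, 3, 7, 8, 23, 23.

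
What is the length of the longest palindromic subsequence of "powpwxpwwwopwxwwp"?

One longest palindromic subsequence is pwwxpwwwpxwwp (positions 1,3,5,6,7,8,9,10,12,14,15,16,17); it reads the same forward and backward, and the interval DP gives dp[1][17] = 13.

13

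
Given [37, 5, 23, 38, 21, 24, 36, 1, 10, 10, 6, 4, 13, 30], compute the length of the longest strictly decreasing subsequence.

6

One longest decreasing subsequence is 37, 23, 21, 10, 6, 4 (positions 1,3,5,9,11,12), of length 6; no longer one exists.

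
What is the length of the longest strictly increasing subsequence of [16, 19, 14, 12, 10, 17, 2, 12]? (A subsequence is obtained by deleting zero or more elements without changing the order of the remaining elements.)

Let dp[i] be the longest increasing subsequence ending at position i. Then dp = [1, 2, 1, 1, 1, 2, 1, 2].
The maximum is 2; one witness is 16, 19 at positions 1,2.

2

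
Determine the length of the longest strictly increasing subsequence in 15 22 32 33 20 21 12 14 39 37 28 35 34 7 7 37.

6

Let dp[i] be the longest increasing subsequence ending at position i. Then dp = [1, 2, 3, 4, 2, 3, 1, 2, 5, 5, 4, 5, 5, 1, 1, 6].
The maximum is 6; one witness is 15, 22, 32, 33, 35, 37 at positions 1,2,3,4,12,16.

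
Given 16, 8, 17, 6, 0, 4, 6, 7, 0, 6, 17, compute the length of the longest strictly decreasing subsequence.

Scanning left to right, the best length ending at each element is: 16→1, 8→2, 17→1, 6→3, 0→4, 4→4, 6→3, 7→3, 0→5, 6→4, 17→1.
So the longest decreasing subsequence has length 5, e.g. 16, 8, 6, 4, 0.

5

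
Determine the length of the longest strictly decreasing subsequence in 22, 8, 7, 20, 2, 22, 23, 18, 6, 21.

4

Scanning left to right, the best length ending at each element is: 22→1, 8→2, 7→3, 20→2, 2→4, 22→1, 23→1, 18→3, 6→4, 21→2.
So the longest decreasing subsequence has length 4, e.g. 22, 8, 7, 2.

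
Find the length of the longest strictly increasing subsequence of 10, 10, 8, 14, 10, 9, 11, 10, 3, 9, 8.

Let dp[i] be the longest increasing subsequence ending at position i. Then dp = [1, 1, 1, 2, 2, 2, 3, 3, 1, 2, 2].
The maximum is 3; one witness is 8, 10, 11 at positions 3,5,7.

3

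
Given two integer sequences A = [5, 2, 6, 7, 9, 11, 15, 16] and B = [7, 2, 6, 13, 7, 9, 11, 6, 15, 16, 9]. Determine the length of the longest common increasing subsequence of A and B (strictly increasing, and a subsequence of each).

For each value that appears in both, track the longest common increasing run ending there.
The best achievable length is 7; one witness is 2, 6, 7, 9, 11, 15, 16 (A-positions 2,3,4,5,6,7,8, B-positions 2,3,5,6,7,9,10).

7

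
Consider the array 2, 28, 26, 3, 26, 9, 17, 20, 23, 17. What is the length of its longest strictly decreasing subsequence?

One longest decreasing subsequence is 28, 26, 20, 17 (positions 2,3,8,10), of length 4; no longer one exists.

4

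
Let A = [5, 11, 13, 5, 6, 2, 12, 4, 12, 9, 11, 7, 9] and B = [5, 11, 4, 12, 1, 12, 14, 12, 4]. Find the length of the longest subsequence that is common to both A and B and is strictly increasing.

3

A longest common strictly increasing subsequence is 5, 11, 12 (length 3); it appears in order in both A and B, and no longer such subsequence exists.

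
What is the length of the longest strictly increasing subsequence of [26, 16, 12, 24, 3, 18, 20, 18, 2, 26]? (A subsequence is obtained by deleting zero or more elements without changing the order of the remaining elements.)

One longest increasing subsequence is 16, 18, 20, 26 (positions 2,6,7,10), of length 4; no longer one exists.

4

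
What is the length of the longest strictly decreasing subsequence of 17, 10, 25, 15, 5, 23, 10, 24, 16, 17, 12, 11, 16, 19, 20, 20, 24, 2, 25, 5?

6

Scanning left to right, the best length ending at each element is: 17→1, 10→2, 25→1, 15→2, 5→3, 23→2, 10→3, 24→2, 16→3, 17→3, 12→4, 11→5, 16→4, 19→3, 20→3, 20→3, 24→2, 2→6, 25→1, 5→6.
So the longest decreasing subsequence has length 6, e.g. 25, 23, 16, 12, 11, 2.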